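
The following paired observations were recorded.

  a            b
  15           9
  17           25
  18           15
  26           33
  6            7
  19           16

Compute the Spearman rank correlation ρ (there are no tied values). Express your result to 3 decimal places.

Rank a: 2, 3, 4, 6, 1, 5
Rank b: 2, 5, 3, 6, 1, 4
d = rank(a) − rank(b): 0, -2, 1, 0, 0, 1; Σd² = 6
ρ = 1 − 6Σd² / [n(n²−1)] = 1 − 6×6 / (6×35) = 1 − 36/210 ≈ 0.829

0.829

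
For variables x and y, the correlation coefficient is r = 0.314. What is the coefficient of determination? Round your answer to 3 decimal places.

0.099

r² = (0.314)² = 0.099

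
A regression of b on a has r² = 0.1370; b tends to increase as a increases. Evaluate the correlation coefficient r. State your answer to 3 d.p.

|r| = √0.1370 = 0.370
The association is positive, so r = 0.370.

0.370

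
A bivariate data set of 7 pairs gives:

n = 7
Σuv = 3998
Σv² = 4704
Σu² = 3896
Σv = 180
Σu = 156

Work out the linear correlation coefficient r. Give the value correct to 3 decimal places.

r = (nΣuv − ΣuΣv) / √[(nΣu² − (Σu)²)(nΣv² − (Σv)²)]
Numerator: 7×3998 − 156×180 = -94
Denominator: √[(27272 − 24336)(32928 − 32400)] = √[2936 × 528] = 1245.0735
r = -94 / 1245.0735 ≈ -0.075

-0.075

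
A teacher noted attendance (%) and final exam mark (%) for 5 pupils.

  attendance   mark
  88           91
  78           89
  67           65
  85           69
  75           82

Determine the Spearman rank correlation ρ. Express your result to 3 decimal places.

0.700

Rank attendance: 5, 3, 1, 4, 2
Rank mark: 5, 4, 1, 2, 3
d = rank(attendance) − rank(mark): 0, -1, 0, 2, -1; Σd² = 6
ρ = 1 − 6Σd² / [n(n²−1)] = 1 − 6×6 / (5×24) = 1 − 36/120 ≈ 0.700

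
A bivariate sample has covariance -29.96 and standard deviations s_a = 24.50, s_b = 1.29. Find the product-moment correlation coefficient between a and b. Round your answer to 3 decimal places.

-0.948

r = Cov(a,b) / (s_a · s_b) = -29.96 / (24.50 × 1.29)
  = -29.96 / 31.6050 ≈ -0.948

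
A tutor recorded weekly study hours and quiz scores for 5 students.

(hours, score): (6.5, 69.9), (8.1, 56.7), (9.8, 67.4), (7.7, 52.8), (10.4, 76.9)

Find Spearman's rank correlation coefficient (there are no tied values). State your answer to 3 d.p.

Rank hours: 1, 3, 4, 2, 5
Rank score: 4, 2, 3, 1, 5
d = rank(hours) − rank(score): -3, 1, 1, 1, 0; Σd² = 12
ρ = 1 − 6Σd² / [n(n²−1)] = 1 − 6×12 / (5×24) = 1 − 72/120 ≈ 0.400

0.400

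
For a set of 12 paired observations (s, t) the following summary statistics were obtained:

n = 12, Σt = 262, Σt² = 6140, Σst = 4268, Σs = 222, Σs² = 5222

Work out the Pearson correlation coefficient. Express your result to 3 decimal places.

-0.846

r = (nΣst − ΣsΣt) / √[(nΣs² − (Σs)²)(nΣt² − (Σt)²)]
Numerator: 12×4268 − 222×262 = -6948
Denominator: √[(62664 − 49284)(73680 − 68644)] = √[13380 × 5036] = 8208.6345
r = -6948 / 8208.6345 ≈ -0.846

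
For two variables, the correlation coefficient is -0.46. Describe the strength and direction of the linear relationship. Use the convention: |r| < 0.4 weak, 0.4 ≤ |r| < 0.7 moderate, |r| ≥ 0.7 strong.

r = -0.46 < 0 so the relationship is negative.
|r| = 0.46, which falls in the moderate range.

moderate negative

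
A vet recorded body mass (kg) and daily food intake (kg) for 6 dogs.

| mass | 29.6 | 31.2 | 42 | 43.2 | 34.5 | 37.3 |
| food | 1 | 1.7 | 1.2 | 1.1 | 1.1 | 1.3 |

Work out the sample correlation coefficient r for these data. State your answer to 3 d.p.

n = 6, Σx = 217.8, Σy = 7.4, Σx² = 8061.38, Σy² = 9.44, Σxy = 267
nΣxy − ΣxΣy = 1602 − 1611.72 = -9.72
nΣx² − (Σx)² = 48368.28 − 47436.84 = 931.44; nΣy² − (Σy)² = 56.64 − 54.76 = 1.88
r = -9.72 / √(931.44 × 1.88) = -9.72 / 41.8462 ≈ -0.232

-0.232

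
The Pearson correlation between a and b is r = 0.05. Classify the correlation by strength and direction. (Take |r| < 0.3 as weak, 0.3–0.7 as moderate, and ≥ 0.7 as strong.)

weak positive

r = 0.05 > 0 so the relationship is positive.
|r| = 0.05, which falls in the weak range.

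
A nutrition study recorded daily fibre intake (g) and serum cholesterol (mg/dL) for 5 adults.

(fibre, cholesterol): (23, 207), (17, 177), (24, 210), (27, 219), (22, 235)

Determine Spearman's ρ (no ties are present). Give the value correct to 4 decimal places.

0.4000

Rank fibre: 3, 1, 4, 5, 2
Rank cholesterol: 2, 1, 3, 4, 5
d = rank(fibre) − rank(cholesterol): 1, 0, 1, 1, -3; Σd² = 12
ρ = 1 − 6Σd² / [n(n²−1)] = 1 − 6×12 / (5×24) = 1 − 72/120 ≈ 0.4000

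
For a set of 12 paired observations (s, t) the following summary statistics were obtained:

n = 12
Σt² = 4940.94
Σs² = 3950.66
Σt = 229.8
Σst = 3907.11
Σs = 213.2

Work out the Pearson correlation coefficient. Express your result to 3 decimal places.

r = (nΣst − ΣsΣt) / √[(nΣs² − (Σs)²)(nΣt² − (Σt)²)]
Numerator: 12×3907.11 − 213.2×229.8 = -2108.04
Denominator: √[(47407.92 − 45454.24)(59291.28 − 52808.04)] = √[1953.68 × 6483.24] = 3558.9572
r = -2108.04 / 3558.9572 ≈ -0.592

-0.592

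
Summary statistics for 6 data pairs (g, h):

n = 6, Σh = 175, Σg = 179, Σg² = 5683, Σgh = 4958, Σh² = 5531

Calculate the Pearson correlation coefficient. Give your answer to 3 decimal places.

r = (nΣgh − ΣgΣh) / √[(nΣg² − (Σg)²)(nΣh² − (Σh)²)]
Numerator: 6×4958 − 179×175 = -1577
Denominator: √[(34098 − 32041)(33186 − 30625)] = √[2057 × 2561] = 2295.2074
r = -1577 / 2295.2074 ≈ -0.687

-0.687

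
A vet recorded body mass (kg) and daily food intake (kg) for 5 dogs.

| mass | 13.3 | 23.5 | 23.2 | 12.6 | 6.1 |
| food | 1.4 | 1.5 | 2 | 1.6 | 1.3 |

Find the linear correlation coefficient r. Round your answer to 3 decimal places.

n = 5, Σx = 78.7, Σy = 7.8, Σx² = 1463.35, Σy² = 12.46, Σxy = 128.36
nΣxy − ΣxΣy = 641.8 − 613.86 = 27.94
nΣx² − (Σx)² = 7316.75 − 6193.69 = 1123.06; nΣy² − (Σy)² = 62.3 − 60.84 = 1.46
r = 27.94 / √(1123.06 × 1.46) = 27.94 / 40.4928 ≈ 0.690

0.690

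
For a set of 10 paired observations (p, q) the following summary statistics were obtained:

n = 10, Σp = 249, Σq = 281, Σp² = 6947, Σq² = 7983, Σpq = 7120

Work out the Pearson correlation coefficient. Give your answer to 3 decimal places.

0.483

r = (nΣpq − ΣpΣq) / √[(nΣp² − (Σp)²)(nΣq² − (Σq)²)]
Numerator: 10×7120 − 249×281 = 1231
Denominator: √[(69470 − 62001)(79830 − 78961)] = √[7469 × 869] = 2547.6579
r = 1231 / 2547.6579 ≈ 0.483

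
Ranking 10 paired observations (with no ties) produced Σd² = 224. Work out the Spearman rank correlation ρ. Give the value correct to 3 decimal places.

ρ = 1 − 6Σd² / [n(n²−1)] = 1 − 6×224 / (10×99)
  = 1 − 1344/990 = 1 − 1.3576 ≈ -0.358

-0.358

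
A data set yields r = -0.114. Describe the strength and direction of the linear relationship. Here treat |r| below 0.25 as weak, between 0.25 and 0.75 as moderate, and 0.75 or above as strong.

r = -0.114 < 0 so the relationship is negative.
|r| = 0.114, which falls in the weak range.

weak negative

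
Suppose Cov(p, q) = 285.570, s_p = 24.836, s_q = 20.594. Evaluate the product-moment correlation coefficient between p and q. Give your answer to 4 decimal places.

0.5583

r = Cov(p,q) / (s_p · s_q) = 285.570 / (24.836 × 20.594)
  = 285.570 / 511.4726 ≈ 0.5583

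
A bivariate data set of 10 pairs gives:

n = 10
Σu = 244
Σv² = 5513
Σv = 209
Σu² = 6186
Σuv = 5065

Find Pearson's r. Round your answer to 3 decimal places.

-0.067

r = (nΣuv − ΣuΣv) / √[(nΣu² − (Σu)²)(nΣv² − (Σv)²)]
Numerator: 10×5065 − 244×209 = -346
Denominator: √[(61860 − 59536)(55130 − 43681)] = √[2324 × 11449] = 5158.2435
r = -346 / 5158.2435 ≈ -0.067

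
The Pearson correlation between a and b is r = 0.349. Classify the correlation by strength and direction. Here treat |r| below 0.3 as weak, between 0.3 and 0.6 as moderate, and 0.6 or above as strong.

r = 0.349 > 0 so the relationship is positive.
|r| = 0.349, which falls in the moderate range.

moderate positive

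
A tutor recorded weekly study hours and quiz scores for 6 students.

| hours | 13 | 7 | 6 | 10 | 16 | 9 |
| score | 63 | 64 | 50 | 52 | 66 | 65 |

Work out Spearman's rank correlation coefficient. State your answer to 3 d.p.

0.543

Rank hours: 5, 2, 1, 4, 6, 3
Rank score: 3, 4, 1, 2, 6, 5
d = rank(hours) − rank(score): 2, -2, 0, 2, 0, -2; Σd² = 16
ρ = 1 − 6Σd² / [n(n²−1)] = 1 − 6×16 / (6×35) = 1 − 96/210 ≈ 0.543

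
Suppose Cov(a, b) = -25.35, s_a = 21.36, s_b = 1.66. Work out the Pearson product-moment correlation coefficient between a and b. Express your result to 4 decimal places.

r = Cov(a,b) / (s_a · s_b) = -25.35 / (21.36 × 1.66)
  = -25.35 / 35.4576 ≈ -0.7149

-0.7149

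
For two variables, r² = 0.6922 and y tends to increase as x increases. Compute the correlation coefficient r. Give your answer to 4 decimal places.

|r| = √0.6922 = 0.8320
The association is positive, so r = 0.8320.

0.8320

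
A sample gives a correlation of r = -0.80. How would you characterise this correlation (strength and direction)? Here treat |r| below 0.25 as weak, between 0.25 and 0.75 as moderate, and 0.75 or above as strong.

r = -0.80 < 0 so the relationship is negative.
|r| = 0.80, which falls in the strong range.

strong negative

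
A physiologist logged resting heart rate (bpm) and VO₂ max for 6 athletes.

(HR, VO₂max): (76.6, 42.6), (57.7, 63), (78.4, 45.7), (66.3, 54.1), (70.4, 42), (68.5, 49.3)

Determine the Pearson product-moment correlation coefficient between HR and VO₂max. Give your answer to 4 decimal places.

n = 6, Σx = 417.9, Σy = 296.7, Σx² = 29387.51, Σy² = 14993.55, Σxy = 20401.82
nΣxy − ΣxΣy = 122410.92 − 123990.93 = -1580.01
nΣx² − (Σx)² = 176325.06 − 174640.41 = 1684.65; nΣy² − (Σy)² = 89961.3 − 88030.89 = 1930.41
r = -1580.01 / √(1684.65 × 1930.41) = -1580.01 / 1803.3483 ≈ -0.8762

-0.8762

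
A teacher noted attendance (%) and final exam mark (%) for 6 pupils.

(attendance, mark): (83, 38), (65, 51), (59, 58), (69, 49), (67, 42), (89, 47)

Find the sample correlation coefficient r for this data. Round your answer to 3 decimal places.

-0.623

n = 6, Σx = 432, Σy = 285, Σx² = 31766, Σy² = 13783, Σxy = 20269
nΣxy − ΣxΣy = 121614 − 123120 = -1506
nΣx² − (Σx)² = 190596 − 186624 = 3972; nΣy² − (Σy)² = 82698 − 81225 = 1473
r = -1506 / √(3972 × 1473) = -1506 / 2418.8336 ≈ -0.623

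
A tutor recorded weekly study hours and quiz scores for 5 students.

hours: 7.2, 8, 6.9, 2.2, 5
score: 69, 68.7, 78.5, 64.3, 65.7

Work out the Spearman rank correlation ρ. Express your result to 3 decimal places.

Rank hours: 4, 5, 3, 1, 2
Rank score: 4, 3, 5, 1, 2
d = rank(hours) − rank(score): 0, 2, -2, 0, 0; Σd² = 8
ρ = 1 − 6Σd² / [n(n²−1)] = 1 − 6×8 / (5×24) = 1 − 48/120 ≈ 0.600

0.600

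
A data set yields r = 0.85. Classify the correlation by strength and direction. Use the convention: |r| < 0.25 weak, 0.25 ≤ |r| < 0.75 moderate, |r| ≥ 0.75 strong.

r = 0.85 > 0 so the relationship is positive.
|r| = 0.85, which falls in the strong range.

strong positive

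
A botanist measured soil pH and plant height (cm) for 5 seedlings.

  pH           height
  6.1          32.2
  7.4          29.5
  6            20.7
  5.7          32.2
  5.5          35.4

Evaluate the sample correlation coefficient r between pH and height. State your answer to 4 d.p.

n = 5, Σx = 30.7, Σy = 150, Σx² = 190.71, Σy² = 4625.58, Σxy = 917.16
nΣxy − ΣxΣy = 4585.8 − 4605 = -19.2
nΣx² − (Σx)² = 953.55 − 942.49 = 11.06; nΣy² − (Σy)² = 23127.9 − 22500 = 627.9
r = -19.2 / √(11.06 × 627.9) = -19.2 / 83.3341 ≈ -0.2304

-0.2304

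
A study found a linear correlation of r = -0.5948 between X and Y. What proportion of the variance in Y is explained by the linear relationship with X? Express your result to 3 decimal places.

r² = (-0.5948)² = 0.354

0.354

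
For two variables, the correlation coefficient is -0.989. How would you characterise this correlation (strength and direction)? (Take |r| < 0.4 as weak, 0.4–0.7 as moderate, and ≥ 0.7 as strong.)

strong negative

r = -0.989 < 0 so the relationship is negative.
|r| = 0.989, which falls in the strong range.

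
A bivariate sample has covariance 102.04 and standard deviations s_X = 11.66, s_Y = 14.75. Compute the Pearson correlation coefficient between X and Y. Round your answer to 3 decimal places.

r = Cov(X,Y) / (s_X · s_Y) = 102.04 / (11.66 × 14.75)
  = 102.04 / 171.9850 ≈ 0.593

0.593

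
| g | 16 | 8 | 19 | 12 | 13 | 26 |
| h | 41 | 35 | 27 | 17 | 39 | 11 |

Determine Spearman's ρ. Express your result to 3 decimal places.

Rank g: 4, 1, 5, 2, 3, 6
Rank h: 6, 4, 3, 2, 5, 1
d = rank(g) − rank(h): -2, -3, 2, 0, -2, 5; Σd² = 46
ρ = 1 − 6Σd² / [n(n²−1)] = 1 − 6×46 / (6×35) = 1 − 276/210 ≈ -0.314

-0.314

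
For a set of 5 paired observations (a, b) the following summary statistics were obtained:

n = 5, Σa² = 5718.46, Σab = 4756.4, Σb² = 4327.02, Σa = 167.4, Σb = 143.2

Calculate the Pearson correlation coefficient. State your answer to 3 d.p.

-0.237

r = (nΣab − ΣaΣb) / √[(nΣa² − (Σa)²)(nΣb² − (Σb)²)]
Numerator: 5×4756.4 − 167.4×143.2 = -189.68
Denominator: √[(28592.3 − 28022.76)(21635.1 − 20506.24)] = √[569.54 × 1128.86] = 801.8297
r = -189.68 / 801.8297 ≈ -0.237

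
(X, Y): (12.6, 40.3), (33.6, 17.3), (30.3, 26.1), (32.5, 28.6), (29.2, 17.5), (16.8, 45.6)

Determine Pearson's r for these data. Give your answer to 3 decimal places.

n = 6, ΣX = 155, ΣY = 175.4, ΣX² = 4396.94, ΣY² = 5808.16, ΣXY = 4086.47
nΣXY − ΣXΣY = 24518.82 − 27187 = -2668.18
nΣX² − (ΣX)² = 26381.64 − 24025 = 2356.64; nΣY² − (ΣY)² = 34848.96 − 30765.16 = 4083.8
r = -2668.18 / √(2356.64 × 4083.8) = -2668.18 / 3102.2647 ≈ -0.860

-0.860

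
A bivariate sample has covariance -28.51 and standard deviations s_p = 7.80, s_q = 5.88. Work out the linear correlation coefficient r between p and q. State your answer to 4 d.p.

r = Cov(p,q) / (s_p · s_q) = -28.51 / (7.80 × 5.88)
  = -28.51 / 45.8640 ≈ -0.6216

-0.6216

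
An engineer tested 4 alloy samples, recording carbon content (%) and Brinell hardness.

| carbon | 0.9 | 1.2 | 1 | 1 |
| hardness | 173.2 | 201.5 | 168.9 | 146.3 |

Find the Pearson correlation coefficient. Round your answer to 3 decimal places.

0.670

n = 4, Σx = 4.1, Σy = 689.9, Σx² = 4.25, Σy² = 120531.39, Σxy = 712.88
nΣxy − ΣxΣy = 2851.52 − 2828.59 = 22.93
nΣx² − (Σx)² = 17 − 16.81 = 0.19; nΣy² − (Σy)² = 482125.56 − 475962.01 = 6163.55
r = 22.93 / √(0.19 × 6163.55) = 22.93 / 34.2210 ≈ 0.670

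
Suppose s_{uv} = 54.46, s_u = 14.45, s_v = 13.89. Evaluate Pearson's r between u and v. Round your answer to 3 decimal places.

r = Cov(u,v) / (s_u · s_v) = 54.46 / (14.45 × 13.89)
  = 54.46 / 200.7105 ≈ 0.271

0.271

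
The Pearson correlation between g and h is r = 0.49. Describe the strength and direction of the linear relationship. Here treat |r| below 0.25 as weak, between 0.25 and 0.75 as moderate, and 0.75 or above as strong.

r = 0.49 > 0 so the relationship is positive.
|r| = 0.49, which falls in the moderate range.

moderate positive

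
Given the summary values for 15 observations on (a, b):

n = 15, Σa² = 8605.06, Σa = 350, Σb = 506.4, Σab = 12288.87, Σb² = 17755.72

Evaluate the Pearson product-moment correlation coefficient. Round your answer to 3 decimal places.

0.879

r = (nΣab − ΣaΣb) / √[(nΣa² − (Σa)²)(nΣb² − (Σb)²)]
Numerator: 15×12288.87 − 350×506.4 = 7093.05
Denominator: √[(129075.9 − 122500)(266335.8 − 256440.96)] = √[6575.9 × 9894.84] = 8066.4415
r = 7093.05 / 8066.4415 ≈ 0.879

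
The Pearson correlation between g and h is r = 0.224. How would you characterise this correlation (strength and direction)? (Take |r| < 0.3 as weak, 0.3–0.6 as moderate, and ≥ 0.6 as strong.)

weak positive

r = 0.224 > 0 so the relationship is positive.
|r| = 0.224, which falls in the weak range.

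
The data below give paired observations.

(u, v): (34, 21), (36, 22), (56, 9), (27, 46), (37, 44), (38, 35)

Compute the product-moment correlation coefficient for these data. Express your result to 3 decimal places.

n = 6, Σu = 228, Σv = 177, Σu² = 9130, Σv² = 6283, Σuv = 6210
nΣuv − ΣuΣv = 37260 − 40356 = -3096
nΣu² − (Σu)² = 54780 − 51984 = 2796; nΣv² − (Σv)² = 37698 − 31329 = 6369
r = -3096 / √(2796 × 6369) = -3096 / 4219.9199 ≈ -0.734

-0.734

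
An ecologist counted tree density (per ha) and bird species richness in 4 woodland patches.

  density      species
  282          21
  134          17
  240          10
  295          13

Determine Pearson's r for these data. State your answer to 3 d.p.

n = 4, Σx = 951, Σy = 61, Σx² = 242105, Σy² = 999, Σxy = 14435
nΣxy − ΣxΣy = 57740 − 58011 = -271
nΣx² − (Σx)² = 968420 − 904401 = 64019; nΣy² − (Σy)² = 3996 − 3721 = 275
r = -271 / √(64019 × 275) = -271 / 4195.8581 ≈ -0.065

-0.065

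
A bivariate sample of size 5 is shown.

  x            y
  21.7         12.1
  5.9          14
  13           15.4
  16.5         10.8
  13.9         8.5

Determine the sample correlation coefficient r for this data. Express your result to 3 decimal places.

n = 5, Σx = 71, Σy = 60.8, Σx² = 1140.16, Σy² = 768.46, Σxy = 841.72
nΣxy − ΣxΣy = 4208.6 − 4316.8 = -108.2
nΣx² − (Σx)² = 5700.8 − 5041 = 659.8; nΣy² − (Σy)² = 3842.3 − 3696.64 = 145.66
r = -108.2 / √(659.8 × 145.66) = -108.2 / 310.0104 ≈ -0.349

-0.349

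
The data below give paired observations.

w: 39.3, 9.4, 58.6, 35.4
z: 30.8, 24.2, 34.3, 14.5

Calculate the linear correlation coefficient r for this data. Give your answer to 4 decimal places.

0.4882

n = 4, Σw = 142.7, Σz = 103.8, Σw² = 6319.97, Σz² = 2921.02, Σwz = 3961.2
nΣwz − ΣwΣz = 15844.8 − 14812.26 = 1032.54
nΣw² − (Σw)² = 25279.88 − 20363.29 = 4916.59; nΣz² − (Σz)² = 11684.08 − 10774.44 = 909.64
r = 1032.54 / √(4916.59 × 909.64) = 1032.54 / 2114.7877 ≈ 0.4882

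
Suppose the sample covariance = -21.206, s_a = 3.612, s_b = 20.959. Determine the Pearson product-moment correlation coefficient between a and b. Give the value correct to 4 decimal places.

-0.2801

r = Cov(a,b) / (s_a · s_b) = -21.206 / (3.612 × 20.959)
  = -21.206 / 75.7039 ≈ -0.2801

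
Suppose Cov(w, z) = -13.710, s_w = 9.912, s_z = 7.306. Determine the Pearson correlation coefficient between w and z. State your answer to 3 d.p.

r = Cov(w,z) / (s_w · s_z) = -13.710 / (9.912 × 7.306)
  = -13.710 / 72.4171 ≈ -0.189

-0.189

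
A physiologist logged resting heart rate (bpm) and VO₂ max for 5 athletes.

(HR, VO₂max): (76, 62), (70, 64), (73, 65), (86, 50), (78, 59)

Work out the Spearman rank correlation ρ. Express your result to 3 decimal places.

-0.900

Rank HR: 3, 1, 2, 5, 4
Rank VO₂max: 3, 4, 5, 1, 2
d = rank(HR) − rank(VO₂max): 0, -3, -3, 4, 2; Σd² = 38
ρ = 1 − 6Σd² / [n(n²−1)] = 1 − 6×38 / (5×24) = 1 − 228/120 ≈ -0.900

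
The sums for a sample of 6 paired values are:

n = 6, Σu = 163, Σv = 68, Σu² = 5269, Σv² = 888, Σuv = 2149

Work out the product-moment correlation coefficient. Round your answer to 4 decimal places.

r = (nΣuv − ΣuΣv) / √[(nΣu² − (Σu)²)(nΣv² − (Σv)²)]
Numerator: 6×2149 − 163×68 = 1810
Denominator: √[(31614 − 26569)(5328 − 4624)] = √[5045 × 704] = 1884.5901
r = 1810 / 1884.5901 ≈ 0.9604

0.9604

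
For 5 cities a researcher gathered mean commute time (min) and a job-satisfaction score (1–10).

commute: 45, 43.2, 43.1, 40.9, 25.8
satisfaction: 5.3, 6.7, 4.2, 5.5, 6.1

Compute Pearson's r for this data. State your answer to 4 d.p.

n = 5, Σx = 198, Σy = 27.8, Σx² = 8087.3, Σy² = 158.08, Σxy = 1091.29
nΣxy − ΣxΣy = 5456.45 − 5504.4 = -47.95
nΣx² − (Σx)² = 40436.5 − 39204 = 1232.5; nΣy² − (Σy)² = 790.4 − 772.84 = 17.56
r = -47.95 / √(1232.5 × 17.56) = -47.95 / 147.1146 ≈ -0.3259

-0.3259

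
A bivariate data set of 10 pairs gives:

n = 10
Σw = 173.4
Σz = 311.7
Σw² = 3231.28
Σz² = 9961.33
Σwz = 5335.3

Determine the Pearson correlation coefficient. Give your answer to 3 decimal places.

-0.296

r = (nΣwz − ΣwΣz) / √[(nΣw² − (Σw)²)(nΣz² − (Σz)²)]
Numerator: 10×5335.3 − 173.4×311.7 = -695.78
Denominator: √[(32312.8 − 30067.56)(99613.3 − 97156.89)] = √[2245.24 × 2456.41] = 2348.4527
r = -695.78 / 2348.4527 ≈ -0.296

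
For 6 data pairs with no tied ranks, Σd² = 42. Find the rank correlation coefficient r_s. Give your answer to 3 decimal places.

-0.200

ρ = 1 − 6Σd² / [n(n²−1)] = 1 − 6×42 / (6×35)
  = 1 − 252/210 = 1 − 1.2000 ≈ -0.200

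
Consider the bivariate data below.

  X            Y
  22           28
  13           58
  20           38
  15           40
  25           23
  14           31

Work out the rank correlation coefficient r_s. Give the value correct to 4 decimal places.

-0.8286

Rank X: 5, 1, 4, 3, 6, 2
Rank Y: 2, 6, 4, 5, 1, 3
d = rank(X) − rank(Y): 3, -5, 0, -2, 5, -1; Σd² = 64
ρ = 1 − 6Σd² / [n(n²−1)] = 1 − 6×64 / (6×35) = 1 − 384/210 ≈ -0.8286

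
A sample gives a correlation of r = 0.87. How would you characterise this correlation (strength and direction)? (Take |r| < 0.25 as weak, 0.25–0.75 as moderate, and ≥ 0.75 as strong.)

strong positive

r = 0.87 > 0 so the relationship is positive.
|r| = 0.87, which falls in the strong range.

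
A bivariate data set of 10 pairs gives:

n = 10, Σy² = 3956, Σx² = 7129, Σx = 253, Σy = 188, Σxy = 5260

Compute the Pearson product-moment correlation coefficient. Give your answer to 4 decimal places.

0.9089

r = (nΣxy − ΣxΣy) / √[(nΣx² − (Σx)²)(nΣy² − (Σy)²)]
Numerator: 10×5260 − 253×188 = 5036
Denominator: √[(71290 − 64009)(39560 − 35344)] = √[7281 × 4216] = 5540.4599
r = 5036 / 5540.4599 ≈ 0.9089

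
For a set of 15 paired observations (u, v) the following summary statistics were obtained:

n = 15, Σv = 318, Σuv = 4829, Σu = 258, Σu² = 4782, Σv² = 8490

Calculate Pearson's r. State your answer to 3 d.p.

-0.826

r = (nΣuv − ΣuΣv) / √[(nΣu² − (Σu)²)(nΣv² − (Σv)²)]
Numerator: 15×4829 − 258×318 = -9609
Denominator: √[(71730 − 66564)(127350 − 101124)] = √[5166 × 26226] = 11639.7387
r = -9609 / 11639.7387 ≈ -0.826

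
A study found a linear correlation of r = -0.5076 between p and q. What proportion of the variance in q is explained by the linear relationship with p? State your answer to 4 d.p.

r² = (-0.5076)² = 0.2577

0.2577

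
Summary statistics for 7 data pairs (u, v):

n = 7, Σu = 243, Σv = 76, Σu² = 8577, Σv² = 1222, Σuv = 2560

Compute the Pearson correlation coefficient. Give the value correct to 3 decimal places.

-0.330

r = (nΣuv − ΣuΣv) / √[(nΣu² − (Σu)²)(nΣv² − (Σv)²)]
Numerator: 7×2560 − 243×76 = -548
Denominator: √[(60039 − 59049)(8554 − 5776)] = √[990 × 2778] = 1658.3787
r = -548 / 1658.3787 ≈ -0.330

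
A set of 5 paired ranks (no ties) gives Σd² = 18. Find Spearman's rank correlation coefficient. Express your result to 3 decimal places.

0.100

ρ = 1 − 6Σd² / [n(n²−1)] = 1 − 6×18 / (5×24)
  = 1 − 108/120 = 1 − 0.9000 ≈ 0.100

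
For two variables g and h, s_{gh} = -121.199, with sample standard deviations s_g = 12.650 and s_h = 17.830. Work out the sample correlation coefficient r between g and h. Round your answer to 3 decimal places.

r = Cov(g,h) / (s_g · s_h) = -121.199 / (12.650 × 17.830)
  = -121.199 / 225.5495 ≈ -0.537

-0.537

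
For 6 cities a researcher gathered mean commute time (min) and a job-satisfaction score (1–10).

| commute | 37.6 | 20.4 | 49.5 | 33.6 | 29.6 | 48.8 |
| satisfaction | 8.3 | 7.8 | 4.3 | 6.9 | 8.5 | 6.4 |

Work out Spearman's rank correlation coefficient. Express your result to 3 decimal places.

-0.714

Rank commute: 4, 1, 6, 3, 2, 5
Rank satisfaction: 5, 4, 1, 3, 6, 2
d = rank(commute) − rank(satisfaction): -1, -3, 5, 0, -4, 3; Σd² = 60
ρ = 1 − 6Σd² / [n(n²−1)] = 1 − 6×60 / (6×35) = 1 − 360/210 ≈ -0.714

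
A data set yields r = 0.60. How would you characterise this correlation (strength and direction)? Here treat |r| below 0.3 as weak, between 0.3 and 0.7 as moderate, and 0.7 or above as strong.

moderate positive

r = 0.60 > 0 so the relationship is positive.
|r| = 0.60, which falls in the moderate range.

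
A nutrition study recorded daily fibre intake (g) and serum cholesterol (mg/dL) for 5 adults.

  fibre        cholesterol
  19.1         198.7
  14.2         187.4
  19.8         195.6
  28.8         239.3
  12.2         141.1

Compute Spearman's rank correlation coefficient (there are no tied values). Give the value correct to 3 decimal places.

0.900

Rank fibre: 3, 2, 4, 5, 1
Rank cholesterol: 4, 2, 3, 5, 1
d = rank(fibre) − rank(cholesterol): -1, 0, 1, 0, 0; Σd² = 2
ρ = 1 − 6Σd² / [n(n²−1)] = 1 − 6×2 / (5×24) = 1 − 12/120 ≈ 0.900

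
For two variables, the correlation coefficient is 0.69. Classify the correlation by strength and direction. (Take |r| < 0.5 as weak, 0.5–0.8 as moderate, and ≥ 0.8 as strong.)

r = 0.69 > 0 so the relationship is positive.
|r| = 0.69, which falls in the moderate range.

moderate positive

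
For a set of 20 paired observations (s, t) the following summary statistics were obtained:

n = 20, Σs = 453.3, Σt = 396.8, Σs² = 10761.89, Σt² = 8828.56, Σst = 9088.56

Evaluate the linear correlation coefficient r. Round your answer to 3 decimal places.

r = (nΣst − ΣsΣt) / √[(nΣs² − (Σs)²)(nΣt² − (Σt)²)]
Numerator: 20×9088.56 − 453.3×396.8 = 1901.76
Denominator: √[(215237.8 − 205480.89)(176571.2 − 157450.24)] = √[9756.91 × 19120.96] = 13658.7513
r = 1901.76 / 13658.7513 ≈ 0.139

0.139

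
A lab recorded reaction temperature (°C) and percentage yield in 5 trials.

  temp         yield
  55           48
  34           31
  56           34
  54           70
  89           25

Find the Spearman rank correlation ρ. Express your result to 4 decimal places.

Rank temp: 3, 1, 4, 2, 5
Rank yield: 4, 2, 3, 5, 1
d = rank(temp) − rank(yield): -1, -1, 1, -3, 4; Σd² = 28
ρ = 1 − 6Σd² / [n(n²−1)] = 1 − 6×28 / (5×24) = 1 − 168/120 ≈ -0.4000

-0.4000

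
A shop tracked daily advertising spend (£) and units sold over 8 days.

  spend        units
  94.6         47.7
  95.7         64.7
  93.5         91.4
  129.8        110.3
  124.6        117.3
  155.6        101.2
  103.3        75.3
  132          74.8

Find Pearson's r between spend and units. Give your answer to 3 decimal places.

0.603

n = 8, Σx = 929.1, Σy = 682.7, Σx² = 111529.35, Σy² = 62247.29, Σxy = 81581.44
nΣxy − ΣxΣy = 652651.52 − 634296.57 = 18354.95
nΣx² − (Σx)² = 892234.8 − 863226.81 = 29007.99; nΣy² − (Σy)² = 497978.32 − 466079.29 = 31899.03
r = 18354.95 / √(29007.99 × 31899.03) = 18354.95 / 30419.1838 ≈ 0.603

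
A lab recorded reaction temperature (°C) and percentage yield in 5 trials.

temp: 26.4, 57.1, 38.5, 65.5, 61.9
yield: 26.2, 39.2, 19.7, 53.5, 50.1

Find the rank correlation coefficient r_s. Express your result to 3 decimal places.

Rank temp: 1, 3, 2, 5, 4
Rank yield: 2, 3, 1, 5, 4
d = rank(temp) − rank(yield): -1, 0, 1, 0, 0; Σd² = 2
ρ = 1 − 6Σd² / [n(n²−1)] = 1 − 6×2 / (5×24) = 1 − 12/120 ≈ 0.900

0.900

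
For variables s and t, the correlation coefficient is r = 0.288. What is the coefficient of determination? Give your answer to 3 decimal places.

r² = (0.288)² = 0.083

0.083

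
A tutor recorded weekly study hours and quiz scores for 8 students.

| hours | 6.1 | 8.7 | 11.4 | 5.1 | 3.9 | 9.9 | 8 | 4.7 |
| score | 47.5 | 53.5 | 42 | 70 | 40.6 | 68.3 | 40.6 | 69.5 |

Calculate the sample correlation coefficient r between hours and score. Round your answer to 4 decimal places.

-0.1762

n = 8, Σx = 57.8, Σy = 432, Σx² = 468.18, Σy² = 24574.36, Σxy = 3076.96
nΣxy − ΣxΣy = 24615.68 − 24969.6 = -353.92
nΣx² − (Σx)² = 3745.44 − 3340.84 = 404.6; nΣy² − (Σy)² = 196594.88 − 186624 = 9970.88
r = -353.92 / √(404.6 × 9970.88) = -353.92 / 2008.5363 ≈ -0.1762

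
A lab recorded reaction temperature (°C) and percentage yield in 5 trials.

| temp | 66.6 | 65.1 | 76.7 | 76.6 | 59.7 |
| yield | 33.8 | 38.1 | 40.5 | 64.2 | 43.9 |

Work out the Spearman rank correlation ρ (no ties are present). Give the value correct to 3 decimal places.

0.100

Rank temp: 3, 2, 5, 4, 1
Rank yield: 1, 2, 3, 5, 4
d = rank(temp) − rank(yield): 2, 0, 2, -1, -3; Σd² = 18
ρ = 1 − 6Σd² / [n(n²−1)] = 1 − 6×18 / (5×24) = 1 − 108/120 ≈ 0.100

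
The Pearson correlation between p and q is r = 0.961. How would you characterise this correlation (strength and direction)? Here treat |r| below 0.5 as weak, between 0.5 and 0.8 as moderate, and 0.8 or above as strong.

r = 0.961 > 0 so the relationship is positive.
|r| = 0.961, which falls in the strong range.

strong positive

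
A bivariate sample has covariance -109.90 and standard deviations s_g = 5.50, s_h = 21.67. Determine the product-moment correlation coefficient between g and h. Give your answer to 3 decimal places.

-0.922

r = Cov(g,h) / (s_g · s_h) = -109.90 / (5.50 × 21.67)
  = -109.90 / 119.1850 ≈ -0.922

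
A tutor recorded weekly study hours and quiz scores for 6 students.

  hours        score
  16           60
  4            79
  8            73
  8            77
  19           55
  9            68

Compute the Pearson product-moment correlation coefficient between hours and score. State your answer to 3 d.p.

-0.969

n = 6, Σx = 64, Σy = 412, Σx² = 842, Σy² = 28748, Σxy = 4133
nΣxy − ΣxΣy = 24798 − 26368 = -1570
nΣx² − (Σx)² = 5052 − 4096 = 956; nΣy² − (Σy)² = 172488 − 169744 = 2744
r = -1570 / √(956 × 2744) = -1570 / 1619.6493 ≈ -0.969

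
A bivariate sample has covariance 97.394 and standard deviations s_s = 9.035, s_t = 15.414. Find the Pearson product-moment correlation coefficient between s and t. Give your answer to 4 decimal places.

r = Cov(s,t) / (s_s · s_t) = 97.394 / (9.035 × 15.414)
  = 97.394 / 139.2655 ≈ 0.6993

0.6993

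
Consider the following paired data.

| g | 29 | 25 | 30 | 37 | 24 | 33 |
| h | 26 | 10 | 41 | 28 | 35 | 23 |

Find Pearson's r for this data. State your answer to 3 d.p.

n = 6, Σg = 178, Σh = 163, Σg² = 5400, Σh² = 4995, Σgh = 4869
nΣgh − ΣgΣh = 29214 − 29014 = 200
nΣg² − (Σg)² = 32400 − 31684 = 716; nΣh² − (Σh)² = 29970 − 26569 = 3401
r = 200 / √(716 × 3401) = 200 / 1560.4858 ≈ 0.128

0.128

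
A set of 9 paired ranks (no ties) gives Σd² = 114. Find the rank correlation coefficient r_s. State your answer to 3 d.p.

0.050

ρ = 1 − 6Σd² / [n(n²−1)] = 1 − 6×114 / (9×80)
  = 1 − 684/720 = 1 − 0.9500 ≈ 0.050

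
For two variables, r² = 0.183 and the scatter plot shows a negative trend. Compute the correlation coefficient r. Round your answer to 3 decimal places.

-0.428

|r| = √0.183 = 0.428
The association is negative, so r = −0.428.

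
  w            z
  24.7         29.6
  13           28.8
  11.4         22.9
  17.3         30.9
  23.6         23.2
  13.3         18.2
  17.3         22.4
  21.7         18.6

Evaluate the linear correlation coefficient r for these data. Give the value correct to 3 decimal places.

0.117

n = 8, Σw = 142.3, Σz = 194.6, Σw² = 2712.37, Σz² = 4902.02, Σwz = 3481.87
nΣwz − ΣwΣz = 27854.96 − 27691.58 = 163.38
nΣw² − (Σw)² = 21698.96 − 20249.29 = 1449.67; nΣz² − (Σz)² = 39216.16 − 37869.16 = 1347
r = 163.38 / √(1449.67 × 1347) = 163.38 / 1397.3924 ≈ 0.117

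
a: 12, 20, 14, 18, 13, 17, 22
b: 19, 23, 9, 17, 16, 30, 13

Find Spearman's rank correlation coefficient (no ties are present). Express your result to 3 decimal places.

0.000

Rank a: 1, 6, 3, 5, 2, 4, 7
Rank b: 5, 6, 1, 4, 3, 7, 2
d = rank(a) − rank(b): -4, 0, 2, 1, -1, -3, 5; Σd² = 56
ρ = 1 − 6Σd² / [n(n²−1)] = 1 − 6×56 / (7×48) = 1 − 336/336 ≈ 0.000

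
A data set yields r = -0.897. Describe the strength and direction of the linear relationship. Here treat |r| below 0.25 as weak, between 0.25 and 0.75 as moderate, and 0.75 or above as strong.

r = -0.897 < 0 so the relationship is negative.
|r| = 0.897, which falls in the strong range.

strong negative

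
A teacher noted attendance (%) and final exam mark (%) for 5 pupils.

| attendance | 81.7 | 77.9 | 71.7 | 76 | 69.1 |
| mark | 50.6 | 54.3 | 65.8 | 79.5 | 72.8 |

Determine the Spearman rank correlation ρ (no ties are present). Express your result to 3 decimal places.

Rank attendance: 5, 4, 2, 3, 1
Rank mark: 1, 2, 3, 5, 4
d = rank(attendance) − rank(mark): 4, 2, -1, -2, -3; Σd² = 34
ρ = 1 − 6Σd² / [n(n²−1)] = 1 − 6×34 / (5×24) = 1 − 204/120 ≈ -0.700

-0.700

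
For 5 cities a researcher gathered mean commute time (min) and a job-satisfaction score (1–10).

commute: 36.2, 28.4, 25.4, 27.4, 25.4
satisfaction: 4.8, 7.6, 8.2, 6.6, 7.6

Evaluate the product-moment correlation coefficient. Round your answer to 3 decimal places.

n = 5, Σx = 142.8, Σy = 34.8, Σx² = 4158.08, Σy² = 249.36, Σxy = 971.76
nΣxy − ΣxΣy = 4858.8 − 4969.44 = -110.64
nΣx² − (Σx)² = 20790.4 − 20391.84 = 398.56; nΣy² − (Σy)² = 1246.8 − 1211.04 = 35.76
r = -110.64 / √(398.56 × 35.76) = -110.64 / 119.3839 ≈ -0.927

-0.927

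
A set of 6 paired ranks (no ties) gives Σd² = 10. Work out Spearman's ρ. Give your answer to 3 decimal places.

0.714

ρ = 1 − 6Σd² / [n(n²−1)] = 1 − 6×10 / (6×35)
  = 1 − 60/210 = 1 − 0.2857 ≈ 0.714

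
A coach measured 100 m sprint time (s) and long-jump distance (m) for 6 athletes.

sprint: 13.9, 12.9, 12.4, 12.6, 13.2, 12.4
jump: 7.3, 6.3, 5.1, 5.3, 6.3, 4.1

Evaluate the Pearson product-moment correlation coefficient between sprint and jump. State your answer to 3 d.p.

0.918

n = 6, Σx = 77.4, Σy = 34.4, Σx² = 1000.14, Σy² = 203.58, Σxy = 446.76
nΣxy − ΣxΣy = 2680.56 − 2662.56 = 18
nΣx² − (Σx)² = 6000.84 − 5990.76 = 10.08; nΣy² − (Σy)² = 1221.48 − 1183.36 = 38.12
r = 18 / √(10.08 × 38.12) = 18 / 19.6023 ≈ 0.918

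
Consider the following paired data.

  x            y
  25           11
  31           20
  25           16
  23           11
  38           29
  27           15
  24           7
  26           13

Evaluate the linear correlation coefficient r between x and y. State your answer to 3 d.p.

n = 8, Σx = 219, Σy = 122, Σx² = 6165, Σy² = 2182, Σxy = 3561
nΣxy − ΣxΣy = 28488 − 26718 = 1770
nΣx² − (Σx)² = 49320 − 47961 = 1359; nΣy² − (Σy)² = 17456 − 14884 = 2572
r = 1770 / √(1359 × 2572) = 1770 / 1869.5850 ≈ 0.947

0.947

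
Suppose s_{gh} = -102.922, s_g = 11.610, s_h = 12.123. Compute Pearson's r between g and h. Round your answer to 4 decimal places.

-0.7313

r = Cov(g,h) / (s_g · s_h) = -102.922 / (11.610 × 12.123)
  = -102.922 / 140.7480 ≈ -0.7313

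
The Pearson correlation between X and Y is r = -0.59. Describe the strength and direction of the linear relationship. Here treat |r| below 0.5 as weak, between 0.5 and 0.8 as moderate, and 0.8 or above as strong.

moderate negative

r = -0.59 < 0 so the relationship is negative.
|r| = 0.59, which falls in the moderate range.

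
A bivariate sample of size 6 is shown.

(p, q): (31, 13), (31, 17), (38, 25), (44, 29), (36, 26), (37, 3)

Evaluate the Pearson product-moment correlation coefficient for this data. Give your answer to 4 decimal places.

n = 6, Σp = 217, Σq = 113, Σp² = 7967, Σq² = 2609, Σpq = 4203
nΣpq − ΣpΣq = 25218 − 24521 = 697
nΣp² − (Σp)² = 47802 − 47089 = 713; nΣq² − (Σq)² = 15654 − 12769 = 2885
r = 697 / √(713 × 2885) = 697 / 1434.2263 ≈ 0.4860

0.4860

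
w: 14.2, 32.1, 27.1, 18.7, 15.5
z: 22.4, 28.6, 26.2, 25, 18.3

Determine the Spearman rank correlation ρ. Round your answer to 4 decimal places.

Rank w: 1, 5, 4, 3, 2
Rank z: 2, 5, 4, 3, 1
d = rank(w) − rank(z): -1, 0, 0, 0, 1; Σd² = 2
ρ = 1 − 6Σd² / [n(n²−1)] = 1 − 6×2 / (5×24) = 1 − 12/120 ≈ 0.9000

0.9000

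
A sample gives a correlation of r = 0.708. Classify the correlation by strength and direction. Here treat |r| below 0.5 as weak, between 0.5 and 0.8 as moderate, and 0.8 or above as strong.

moderate positive

r = 0.708 > 0 so the relationship is positive.
|r| = 0.708, which falls in the moderate range.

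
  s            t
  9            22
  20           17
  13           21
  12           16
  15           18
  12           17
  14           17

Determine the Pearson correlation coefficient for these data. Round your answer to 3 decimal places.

-0.473

n = 7, Σs = 95, Σt = 128, Σs² = 1359, Σt² = 2372, Σst = 1715
nΣst − ΣsΣt = 12005 − 12160 = -155
nΣs² − (Σs)² = 9513 − 9025 = 488; nΣt² − (Σt)² = 16604 − 16384 = 220
r = -155 / √(488 × 220) = -155 / 327.6584 ≈ -0.473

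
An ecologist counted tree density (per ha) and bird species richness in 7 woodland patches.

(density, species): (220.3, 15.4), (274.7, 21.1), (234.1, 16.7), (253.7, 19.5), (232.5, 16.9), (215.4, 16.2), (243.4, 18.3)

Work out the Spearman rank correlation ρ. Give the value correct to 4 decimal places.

Rank density: 2, 7, 4, 6, 3, 1, 5
Rank species: 1, 7, 3, 6, 4, 2, 5
d = rank(density) − rank(species): 1, 0, 1, 0, -1, -1, 0; Σd² = 4
ρ = 1 − 6Σd² / [n(n²−1)] = 1 − 6×4 / (7×48) = 1 − 24/336 ≈ 0.9286

0.9286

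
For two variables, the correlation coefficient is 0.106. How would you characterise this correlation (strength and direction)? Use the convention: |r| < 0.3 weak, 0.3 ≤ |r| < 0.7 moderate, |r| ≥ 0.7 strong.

r = 0.106 > 0 so the relationship is positive.
|r| = 0.106, which falls in the weak range.

weak positive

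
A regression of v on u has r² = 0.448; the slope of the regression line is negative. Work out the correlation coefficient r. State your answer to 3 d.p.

|r| = √0.448 = 0.669
The association is negative, so r = −0.669.

-0.669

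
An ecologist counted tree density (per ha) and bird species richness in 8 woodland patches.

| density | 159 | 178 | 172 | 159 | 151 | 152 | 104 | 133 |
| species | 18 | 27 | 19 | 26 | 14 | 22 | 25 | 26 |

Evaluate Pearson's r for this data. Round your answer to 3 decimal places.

-0.183

n = 8, Σx = 1208, Σy = 177, Σx² = 186240, Σy² = 4071, Σxy = 26586
nΣxy − ΣxΣy = 212688 − 213816 = -1128
nΣx² − (Σx)² = 1489920 − 1459264 = 30656; nΣy² − (Σy)² = 32568 − 31329 = 1239
r = -1128 / √(30656 × 1239) = -1128 / 6163.0174 ≈ -0.183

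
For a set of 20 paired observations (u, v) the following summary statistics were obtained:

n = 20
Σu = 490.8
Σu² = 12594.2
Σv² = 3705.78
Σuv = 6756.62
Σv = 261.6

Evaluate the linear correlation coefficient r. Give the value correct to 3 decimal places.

r = (nΣuv − ΣuΣv) / √[(nΣu² − (Σu)²)(nΣv² − (Σv)²)]
Numerator: 20×6756.62 − 490.8×261.6 = 6739.12
Denominator: √[(251884 − 240884.64)(74115.6 − 68434.56)] = √[10999.36 × 5681.04] = 7904.9228
r = 6739.12 / 7904.9228 ≈ 0.853

0.853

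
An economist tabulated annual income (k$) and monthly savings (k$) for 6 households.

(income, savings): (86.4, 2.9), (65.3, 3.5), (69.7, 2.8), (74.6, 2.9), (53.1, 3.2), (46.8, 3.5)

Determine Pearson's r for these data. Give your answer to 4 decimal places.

n = 6, Σx = 395.9, Σy = 18.8, Σx² = 27162.15, Σy² = 59.4, Σxy = 1224.33
nΣxy − ΣxΣy = 7345.98 − 7442.92 = -96.94
nΣx² − (Σx)² = 162972.9 − 156736.81 = 6236.09; nΣy² − (Σy)² = 356.4 − 353.44 = 2.96
r = -96.94 / √(6236.09 × 2.96) = -96.94 / 135.8633 ≈ -0.7135

-0.7135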